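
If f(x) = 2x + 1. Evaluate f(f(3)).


f(3) = 7
f(7) = 15

15


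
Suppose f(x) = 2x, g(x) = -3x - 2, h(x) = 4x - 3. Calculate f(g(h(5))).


h(5) = 17
g(17) = -53
f(-53) = -106

-106


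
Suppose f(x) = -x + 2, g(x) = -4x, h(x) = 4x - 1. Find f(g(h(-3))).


-50


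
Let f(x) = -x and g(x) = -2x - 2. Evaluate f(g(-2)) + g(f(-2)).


f(g(-2)) = -2
g(f(-2)) = -6
Sum = -8

-8


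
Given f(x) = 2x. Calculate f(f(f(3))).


f(3) = 6
f(6) = 12
f(12) = 24

24


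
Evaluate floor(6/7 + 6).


6/7 = 0.8571
0.8571 + 6 = 6.8571
floor(6.8571) = 6

6


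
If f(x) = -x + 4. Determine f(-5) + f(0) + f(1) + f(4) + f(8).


f(-5) = 9
f(0) = 4
f(1) = 3
f(4) = 0
f(8) = -4
Sum = 12

12


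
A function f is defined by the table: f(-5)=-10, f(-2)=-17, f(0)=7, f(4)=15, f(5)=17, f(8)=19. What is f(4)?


Reading from the table at x = 4

15


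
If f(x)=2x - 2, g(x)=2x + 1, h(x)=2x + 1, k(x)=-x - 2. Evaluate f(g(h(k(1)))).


k(1) = -3
h(-3) = -5
g(-5) = -9
f(-9) = -20

-20


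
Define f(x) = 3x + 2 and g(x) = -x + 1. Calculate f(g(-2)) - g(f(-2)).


6


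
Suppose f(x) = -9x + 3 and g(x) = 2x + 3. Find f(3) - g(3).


f(3) = -24
g(3) = 9
Difference = -33

-33


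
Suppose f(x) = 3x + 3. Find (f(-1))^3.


f(-1) = 0
(0)^3 = 0

0


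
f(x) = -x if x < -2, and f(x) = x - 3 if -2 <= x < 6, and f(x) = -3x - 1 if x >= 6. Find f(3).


3 satisfies -2 <= x < 6
f(3) = 0

0


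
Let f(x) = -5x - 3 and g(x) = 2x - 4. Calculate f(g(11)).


g(11) = 18
f(18) = -93

-93


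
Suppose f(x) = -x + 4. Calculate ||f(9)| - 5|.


f(9) = -5
|-5| = 5
|5 - 5| = 0

0


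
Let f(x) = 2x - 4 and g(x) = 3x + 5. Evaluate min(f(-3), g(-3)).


f(-3) = -10
g(-3) = -4
min = -10

-10


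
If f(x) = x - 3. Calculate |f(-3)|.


f(-3) = -6
|-6| = 6

6


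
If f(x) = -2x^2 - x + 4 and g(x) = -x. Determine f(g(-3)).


g(-3) = 3
f(3) = (-2)*(3)^2 - 1*(3) + 4 = -17

-17


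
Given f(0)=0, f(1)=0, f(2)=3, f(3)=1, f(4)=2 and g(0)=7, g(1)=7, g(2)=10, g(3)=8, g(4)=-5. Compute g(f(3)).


7


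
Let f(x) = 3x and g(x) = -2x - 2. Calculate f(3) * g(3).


f(3) = 9
g(3) = -8
Product = -72

-72


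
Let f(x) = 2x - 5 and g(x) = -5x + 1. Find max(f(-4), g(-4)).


f(-4) = -13
g(-4) = 21
max = 21

21


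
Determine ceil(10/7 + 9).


10/7 = 1.4286
1.4286 + 9 = 10.4286
ceil(10.4286) = 11

11


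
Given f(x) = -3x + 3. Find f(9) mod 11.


f(9) = -24
-24 mod 11 = 9

9


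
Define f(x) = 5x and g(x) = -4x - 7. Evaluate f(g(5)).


g(5) = -27
f(-27) = -135

-135


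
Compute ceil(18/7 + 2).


18/7 = 2.5714
2.5714 + 2 = 4.5714
ceil(4.5714) = 5

5


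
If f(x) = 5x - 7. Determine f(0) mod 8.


1


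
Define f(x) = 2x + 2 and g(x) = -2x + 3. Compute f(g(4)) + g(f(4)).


f(g(4)) = -8
g(f(4)) = -17
Sum = -25

-25


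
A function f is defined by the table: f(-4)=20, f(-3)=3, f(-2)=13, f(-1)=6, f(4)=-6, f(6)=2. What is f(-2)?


Reading from the table at x = -2

13


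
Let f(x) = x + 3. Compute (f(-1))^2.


f(-1) = 2
(2)^2 = 4

4


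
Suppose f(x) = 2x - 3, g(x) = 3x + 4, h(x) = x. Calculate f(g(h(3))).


h(3) = 3
g(3) = 13
f(13) = 23

23


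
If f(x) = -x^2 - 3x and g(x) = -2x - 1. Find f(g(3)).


g(3) = -7
f(-7) = (-1)*(-7)^2 - 3*(-7) = -28

-28


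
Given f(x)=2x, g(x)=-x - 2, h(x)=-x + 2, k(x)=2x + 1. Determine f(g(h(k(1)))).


k(1) = 3
h(3) = -1
g(-1) = -1
f(-1) = -2

-2


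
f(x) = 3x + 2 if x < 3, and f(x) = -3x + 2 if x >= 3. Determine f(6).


6 satisfies x >= 3
f(6) = -16

-16


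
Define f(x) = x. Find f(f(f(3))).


3


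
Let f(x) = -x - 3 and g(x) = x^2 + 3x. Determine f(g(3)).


g(3) = 18
f(18) = -21

-21


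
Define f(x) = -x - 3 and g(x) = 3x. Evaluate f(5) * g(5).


f(5) = -8
g(5) = 15
Product = -120

-120


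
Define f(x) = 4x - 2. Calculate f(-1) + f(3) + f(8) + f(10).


f(-1) = -6
f(3) = 10
f(8) = 30
f(10) = 38
Sum = 72

72


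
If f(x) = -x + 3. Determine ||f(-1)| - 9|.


5


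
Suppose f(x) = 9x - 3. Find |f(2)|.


15


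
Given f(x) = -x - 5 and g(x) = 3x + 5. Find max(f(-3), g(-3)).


f(-3) = -2
g(-3) = -4
max = -2

-2


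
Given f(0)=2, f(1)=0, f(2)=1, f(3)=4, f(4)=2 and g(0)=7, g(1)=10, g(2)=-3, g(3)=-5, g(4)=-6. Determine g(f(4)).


f(4) = 2
g(2) = -3

-3


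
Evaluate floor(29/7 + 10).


29/7 = 4.1429
4.1429 + 10 = 14.1429
floor(14.1429) = 14

14


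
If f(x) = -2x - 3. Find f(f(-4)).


f(-4) = 5
f(5) = -13

-13


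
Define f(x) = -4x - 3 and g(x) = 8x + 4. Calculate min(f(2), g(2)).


f(2) = -11
g(2) = 20
min = -11

-11


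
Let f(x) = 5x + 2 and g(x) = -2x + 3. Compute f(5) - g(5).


f(5) = 27
g(5) = -7
Difference = 34

34


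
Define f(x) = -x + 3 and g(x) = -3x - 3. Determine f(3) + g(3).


f(3) = 0
g(3) = -12
Sum = -12

-12


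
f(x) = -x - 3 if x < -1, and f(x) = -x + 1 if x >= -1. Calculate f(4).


-3


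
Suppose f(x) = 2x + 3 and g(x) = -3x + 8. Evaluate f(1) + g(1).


f(1) = 5
g(1) = 5
Sum = 10

10


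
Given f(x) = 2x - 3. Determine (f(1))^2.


f(1) = -1
(-1)^2 = 1

1


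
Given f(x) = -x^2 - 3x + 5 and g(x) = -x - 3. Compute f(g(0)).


g(0) = -3
f(-3) = (-1)*(-3)^2 - 3*(-3) + 5 = 5

5


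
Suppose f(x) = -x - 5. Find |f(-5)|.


f(-5) = 0
|0| = 0

0


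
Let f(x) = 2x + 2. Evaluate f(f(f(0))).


f(0) = 2
f(2) = 6
f(6) = 14

14


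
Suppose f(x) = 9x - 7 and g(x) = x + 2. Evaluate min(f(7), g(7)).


f(7) = 56
g(7) = 9
min = 9

9


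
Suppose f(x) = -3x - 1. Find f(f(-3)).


-25


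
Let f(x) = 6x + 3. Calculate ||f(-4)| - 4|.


f(-4) = -21
|-21| = 21
|21 - 4| = 17

17


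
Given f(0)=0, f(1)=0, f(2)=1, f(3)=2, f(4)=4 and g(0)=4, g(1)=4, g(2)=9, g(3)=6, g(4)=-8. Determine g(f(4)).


f(4) = 4
g(4) = -8

-8


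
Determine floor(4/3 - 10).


4/3 = 1.3333
1.3333 - 10 = -8.6667
floor(-8.6667) = -9

-9


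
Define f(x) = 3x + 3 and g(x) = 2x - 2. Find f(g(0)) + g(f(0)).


f(g(0)) = -3
g(f(0)) = 4
Sum = 1

1


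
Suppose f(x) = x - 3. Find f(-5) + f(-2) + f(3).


f(-5) = -8
f(-2) = -5
f(3) = 0
Sum = -13

-13


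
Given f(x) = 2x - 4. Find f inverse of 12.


Solve 2x - 4 = 12
x = (12 + 4) / 2 = 8

8


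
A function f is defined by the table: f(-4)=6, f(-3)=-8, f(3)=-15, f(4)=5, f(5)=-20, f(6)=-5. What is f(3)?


Reading from the table at x = 3

-15


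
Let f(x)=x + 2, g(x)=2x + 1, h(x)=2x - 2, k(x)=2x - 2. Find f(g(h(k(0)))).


k(0) = -2
h(-2) = -6
g(-6) = -11
f(-11) = -9

-9


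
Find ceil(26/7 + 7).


11


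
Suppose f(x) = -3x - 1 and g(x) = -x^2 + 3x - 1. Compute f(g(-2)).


g(-2) = -11
f(-11) = 32

32


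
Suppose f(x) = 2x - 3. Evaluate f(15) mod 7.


f(15) = 27
27 mod 7 = 6

6


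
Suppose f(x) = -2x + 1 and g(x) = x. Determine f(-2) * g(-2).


f(-2) = 5
g(-2) = -2
Product = -10

-10


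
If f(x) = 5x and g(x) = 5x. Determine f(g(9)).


g(9) = 45
f(45) = 225

225


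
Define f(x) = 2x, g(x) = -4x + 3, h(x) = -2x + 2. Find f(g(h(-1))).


h(-1) = 4
g(4) = -13
f(-13) = -26

-26


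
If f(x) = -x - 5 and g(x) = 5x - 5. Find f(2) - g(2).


f(2) = -7
g(2) = 5
Difference = -12

-12


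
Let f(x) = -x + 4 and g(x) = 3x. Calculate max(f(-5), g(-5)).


f(-5) = 9
g(-5) = -15
max = 9

9


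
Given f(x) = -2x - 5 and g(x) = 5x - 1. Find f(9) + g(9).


f(9) = -23
g(9) = 44
Sum = 21

21


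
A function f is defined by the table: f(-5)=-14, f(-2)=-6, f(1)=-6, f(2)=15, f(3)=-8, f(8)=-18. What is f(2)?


Reading from the table at x = 2

15


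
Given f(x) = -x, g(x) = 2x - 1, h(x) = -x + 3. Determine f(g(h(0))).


h(0) = 3
g(3) = 5
f(5) = -5

-5


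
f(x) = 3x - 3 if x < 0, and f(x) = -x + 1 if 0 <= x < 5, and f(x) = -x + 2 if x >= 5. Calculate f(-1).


-6


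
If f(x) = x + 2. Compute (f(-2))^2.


0


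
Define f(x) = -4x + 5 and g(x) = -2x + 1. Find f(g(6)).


49


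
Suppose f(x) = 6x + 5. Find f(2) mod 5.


f(2) = 17
17 mod 5 = 2

2


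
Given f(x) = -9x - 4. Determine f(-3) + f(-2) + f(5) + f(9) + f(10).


f(-3) = 23
f(-2) = 14
f(5) = -49
f(9) = -85
f(10) = -94
Sum = -191

-191


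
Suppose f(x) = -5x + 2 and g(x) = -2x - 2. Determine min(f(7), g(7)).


f(7) = -33
g(7) = -16
min = -33

-33


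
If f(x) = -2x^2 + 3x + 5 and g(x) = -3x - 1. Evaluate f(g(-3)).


g(-3) = 8
f(8) = (-2)*(8)^2 + 3*(8) + 5 = -99

-99


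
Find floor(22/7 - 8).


22/7 = 3.1429
3.1429 - 8 = -4.8571
floor(-4.8571) = -5

-5


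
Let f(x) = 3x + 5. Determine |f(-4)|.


f(-4) = -7
|-7| = 7

7


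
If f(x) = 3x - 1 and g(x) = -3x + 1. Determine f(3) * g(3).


-64


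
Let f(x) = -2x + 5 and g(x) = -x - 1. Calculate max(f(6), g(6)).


f(6) = -7
g(6) = -7
max = -7

-7


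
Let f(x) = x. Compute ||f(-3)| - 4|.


f(-3) = -3
|-3| = 3
|3 - 4| = 1

1


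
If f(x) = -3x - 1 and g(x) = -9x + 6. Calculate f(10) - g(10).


f(10) = -31
g(10) = -84
Difference = 53

53


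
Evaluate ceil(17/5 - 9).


-5


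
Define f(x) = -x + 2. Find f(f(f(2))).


f(2) = 0
f(0) = 2
f(2) = 0

0


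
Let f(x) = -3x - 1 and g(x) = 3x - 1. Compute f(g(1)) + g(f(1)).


f(g(1)) = -7
g(f(1)) = -13
Sum = -20

-20


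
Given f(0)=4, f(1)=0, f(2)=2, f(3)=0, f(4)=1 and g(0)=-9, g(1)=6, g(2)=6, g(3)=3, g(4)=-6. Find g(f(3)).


f(3) = 0
g(0) = -9

-9


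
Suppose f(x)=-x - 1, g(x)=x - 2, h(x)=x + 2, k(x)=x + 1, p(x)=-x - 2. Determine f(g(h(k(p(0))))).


p(0) = -2
k(-2) = -1
h(-1) = 1
g(1) = -1
f(-1) = 0

0


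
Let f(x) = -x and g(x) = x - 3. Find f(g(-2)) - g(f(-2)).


f(g(-2)) = 5
g(f(-2)) = -1
Difference = 6

6


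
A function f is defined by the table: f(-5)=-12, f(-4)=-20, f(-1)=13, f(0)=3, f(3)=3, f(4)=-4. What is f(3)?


Reading from the table at x = 3

3


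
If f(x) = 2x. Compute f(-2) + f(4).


f(-2) = -4
f(4) = 8
Sum = 4

4


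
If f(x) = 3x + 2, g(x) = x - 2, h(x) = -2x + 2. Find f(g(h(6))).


h(6) = -10
g(-10) = -12
f(-12) = -34

-34


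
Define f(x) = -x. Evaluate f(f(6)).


f(6) = -6
f(-6) = 6

6


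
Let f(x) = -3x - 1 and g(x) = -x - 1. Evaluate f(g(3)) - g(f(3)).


f(g(3)) = 11
g(f(3)) = 9
Difference = 2

2


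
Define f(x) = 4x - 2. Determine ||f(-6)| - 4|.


f(-6) = -26
|-26| = 26
|26 - 4| = 22

22


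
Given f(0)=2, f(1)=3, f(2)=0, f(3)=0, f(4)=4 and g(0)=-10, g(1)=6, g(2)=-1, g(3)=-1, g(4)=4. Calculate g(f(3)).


f(3) = 0
g(0) = -10

-10


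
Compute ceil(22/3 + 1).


22/3 = 7.3333
7.3333 + 1 = 8.3333
ceil(8.3333) = 9

9


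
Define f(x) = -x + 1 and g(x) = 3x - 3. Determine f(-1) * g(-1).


f(-1) = 2
g(-1) = -6
Product = -12

-12


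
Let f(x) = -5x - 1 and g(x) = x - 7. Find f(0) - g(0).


f(0) = -1
g(0) = -7
Difference = 6

6


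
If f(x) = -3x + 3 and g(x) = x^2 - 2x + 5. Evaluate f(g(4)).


g(4) = 13
f(13) = -36

-36


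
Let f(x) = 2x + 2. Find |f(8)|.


f(8) = 18
|18| = 18

18


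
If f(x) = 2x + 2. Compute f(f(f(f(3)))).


78


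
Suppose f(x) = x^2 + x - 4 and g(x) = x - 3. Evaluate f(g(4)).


g(4) = 1
f(1) = 1*(1)^2 + 1*(1) - 4 = -2

-2


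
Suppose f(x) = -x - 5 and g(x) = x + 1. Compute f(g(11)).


g(11) = 12
f(12) = -17

-17


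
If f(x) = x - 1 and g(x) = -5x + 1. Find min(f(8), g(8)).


f(8) = 7
g(8) = -39
min = -39

-39


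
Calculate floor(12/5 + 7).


12/5 = 2.4
2.4 + 7 = 9.4
floor(9.4) = 9

9


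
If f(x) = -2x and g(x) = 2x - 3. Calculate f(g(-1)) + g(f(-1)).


f(g(-1)) = 10
g(f(-1)) = 1
Sum = 11

11


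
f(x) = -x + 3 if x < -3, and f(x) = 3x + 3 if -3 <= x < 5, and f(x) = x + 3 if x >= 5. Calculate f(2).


2 satisfies -3 <= x < 5
f(2) = 9

9


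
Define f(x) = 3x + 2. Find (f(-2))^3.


f(-2) = -4
(-4)^3 = -64

-64


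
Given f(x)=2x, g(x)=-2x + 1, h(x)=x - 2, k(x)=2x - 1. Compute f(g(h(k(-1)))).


k(-1) = -3
h(-3) = -5
g(-5) = 11
f(11) = 22

22


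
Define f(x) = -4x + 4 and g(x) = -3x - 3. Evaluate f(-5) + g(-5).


f(-5) = 24
g(-5) = 12
Sum = 36

36


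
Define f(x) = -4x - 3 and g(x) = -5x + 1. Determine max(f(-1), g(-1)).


f(-1) = 1
g(-1) = 6
max = 6

6


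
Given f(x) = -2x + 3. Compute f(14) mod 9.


f(14) = -25
-25 mod 9 = 2

2


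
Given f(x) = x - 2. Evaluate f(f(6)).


f(6) = 4
f(4) = 2

2


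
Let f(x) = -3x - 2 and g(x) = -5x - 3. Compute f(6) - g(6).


f(6) = -20
g(6) = -33
Difference = 13

13


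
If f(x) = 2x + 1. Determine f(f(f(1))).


f(1) = 3
f(3) = 7
f(7) = 15

15


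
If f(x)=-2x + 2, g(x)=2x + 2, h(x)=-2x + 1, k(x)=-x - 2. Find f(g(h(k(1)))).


-30


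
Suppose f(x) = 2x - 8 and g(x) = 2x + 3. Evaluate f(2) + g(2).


f(2) = -4
g(2) = 7
Sum = 3

3


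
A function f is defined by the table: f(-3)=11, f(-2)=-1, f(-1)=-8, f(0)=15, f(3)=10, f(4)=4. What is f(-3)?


11


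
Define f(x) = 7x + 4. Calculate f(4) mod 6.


f(4) = 32
32 mod 6 = 2

2


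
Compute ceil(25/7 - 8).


25/7 = 3.5714
3.5714 - 8 = -4.4286
ceil(-4.4286) = -4

-4


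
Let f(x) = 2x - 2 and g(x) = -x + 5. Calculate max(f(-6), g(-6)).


f(-6) = -14
g(-6) = 11
max = 11

11


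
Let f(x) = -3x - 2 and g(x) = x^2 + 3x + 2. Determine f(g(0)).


g(0) = 2
f(2) = -8

-8


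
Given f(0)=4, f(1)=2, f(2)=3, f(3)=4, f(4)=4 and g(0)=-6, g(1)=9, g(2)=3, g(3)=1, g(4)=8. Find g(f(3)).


f(3) = 4
g(4) = 8

8


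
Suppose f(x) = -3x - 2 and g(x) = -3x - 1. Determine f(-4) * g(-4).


110


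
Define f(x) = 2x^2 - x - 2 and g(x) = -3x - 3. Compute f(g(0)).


g(0) = -3
f(-3) = 2*(-3)^2 - 1*(-3) - 2 = 19

19


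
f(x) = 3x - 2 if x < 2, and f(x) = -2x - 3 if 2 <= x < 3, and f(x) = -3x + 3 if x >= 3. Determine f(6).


6 satisfies x >= 3
f(6) = -15

-15


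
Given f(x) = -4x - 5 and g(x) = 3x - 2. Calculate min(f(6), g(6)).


-29


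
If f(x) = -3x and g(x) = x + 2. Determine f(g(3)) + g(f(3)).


f(g(3)) = -15
g(f(3)) = -7
Sum = -22

-22


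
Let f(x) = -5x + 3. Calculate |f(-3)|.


f(-3) = 18
|18| = 18

18


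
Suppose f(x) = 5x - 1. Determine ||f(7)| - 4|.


f(7) = 34
|34| = 34
|34 - 4| = 30

30


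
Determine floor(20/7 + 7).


20/7 = 2.8571
2.8571 + 7 = 9.8571
floor(9.8571) = 9

9


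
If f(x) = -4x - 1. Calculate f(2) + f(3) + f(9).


f(2) = -9
f(3) = -13
f(9) = -37
Sum = -59

-59


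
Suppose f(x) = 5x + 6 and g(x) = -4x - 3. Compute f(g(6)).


g(6) = -27
f(-27) = -129

-129


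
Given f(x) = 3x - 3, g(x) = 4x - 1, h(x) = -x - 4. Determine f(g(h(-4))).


h(-4) = 0
g(0) = -1
f(-1) = -6

-6


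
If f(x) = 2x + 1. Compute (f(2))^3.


f(2) = 5
(5)^3 = 125

125


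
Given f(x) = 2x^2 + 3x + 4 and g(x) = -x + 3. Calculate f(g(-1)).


48


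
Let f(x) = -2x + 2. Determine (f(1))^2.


f(1) = 0
(0)^2 = 0

0


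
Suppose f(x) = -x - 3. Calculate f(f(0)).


f(0) = -3
f(-3) = 0

0


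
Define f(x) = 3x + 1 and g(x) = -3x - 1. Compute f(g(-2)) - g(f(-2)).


f(g(-2)) = 16
g(f(-2)) = 14
Difference = 2

2


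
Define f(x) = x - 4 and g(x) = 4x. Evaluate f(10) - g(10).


f(10) = 6
g(10) = 40
Difference = -34

-34


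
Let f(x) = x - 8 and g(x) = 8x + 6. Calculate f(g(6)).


g(6) = 54
f(54) = 46

46


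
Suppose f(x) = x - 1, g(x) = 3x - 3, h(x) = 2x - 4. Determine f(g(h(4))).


h(4) = 4
g(4) = 9
f(9) = 8

8


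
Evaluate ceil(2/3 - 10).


2/3 = 0.6667
0.6667 - 10 = -9.3333
ceil(-9.3333) = -9

-9


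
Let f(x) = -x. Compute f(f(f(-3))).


f(-3) = 3
f(3) = -3
f(-3) = 3

3


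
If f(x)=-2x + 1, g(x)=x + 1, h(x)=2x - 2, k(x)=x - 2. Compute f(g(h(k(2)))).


k(2) = 0
h(0) = -2
g(-2) = -1
f(-1) = 3

3


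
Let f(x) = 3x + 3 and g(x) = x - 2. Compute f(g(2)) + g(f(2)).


f(g(2)) = 3
g(f(2)) = 7
Sum = 10

10


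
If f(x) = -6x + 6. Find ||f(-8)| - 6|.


f(-8) = 54
|54| = 54
|54 - 6| = 48

48


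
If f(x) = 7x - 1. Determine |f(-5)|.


36


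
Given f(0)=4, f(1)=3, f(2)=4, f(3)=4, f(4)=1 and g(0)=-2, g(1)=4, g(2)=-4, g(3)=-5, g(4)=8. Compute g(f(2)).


f(2) = 4
g(4) = 8

8


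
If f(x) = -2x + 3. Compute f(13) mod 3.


f(13) = -23
-23 mod 3 = 1

1


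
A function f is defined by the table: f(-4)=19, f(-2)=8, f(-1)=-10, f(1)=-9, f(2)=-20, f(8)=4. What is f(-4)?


19


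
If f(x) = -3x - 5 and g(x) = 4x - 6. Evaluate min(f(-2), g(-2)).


-14


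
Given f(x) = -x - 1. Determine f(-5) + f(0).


f(-5) = 4
f(0) = -1
Sum = 3

3


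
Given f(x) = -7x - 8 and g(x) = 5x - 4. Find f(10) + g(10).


f(10) = -78
g(10) = 46
Sum = -32

-32


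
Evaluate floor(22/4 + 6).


22/4 = 5.5
5.5 + 6 = 11.5
floor(11.5) = 11

11


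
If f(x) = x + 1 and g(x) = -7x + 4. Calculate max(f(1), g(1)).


f(1) = 2
g(1) = -3
max = 2

2


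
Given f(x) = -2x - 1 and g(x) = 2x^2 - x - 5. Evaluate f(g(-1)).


g(-1) = -2
f(-2) = 3

3


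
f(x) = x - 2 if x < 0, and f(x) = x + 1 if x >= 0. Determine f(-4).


-4 satisfies x < 0
f(-4) = -6

-6


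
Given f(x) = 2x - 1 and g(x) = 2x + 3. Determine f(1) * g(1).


5


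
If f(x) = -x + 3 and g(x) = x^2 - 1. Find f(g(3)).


g(3) = 8
f(8) = -5

-5


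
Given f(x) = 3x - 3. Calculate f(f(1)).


-3


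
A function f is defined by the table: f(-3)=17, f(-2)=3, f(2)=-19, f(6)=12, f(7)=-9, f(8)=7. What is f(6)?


Reading from the table at x = 6

12


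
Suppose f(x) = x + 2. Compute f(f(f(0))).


6


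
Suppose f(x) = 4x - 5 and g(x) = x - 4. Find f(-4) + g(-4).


f(-4) = -21
g(-4) = -8
Sum = -29

-29


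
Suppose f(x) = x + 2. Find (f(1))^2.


f(1) = 3
(3)^2 = 9

9


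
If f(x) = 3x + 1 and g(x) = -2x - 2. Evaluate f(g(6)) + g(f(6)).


f(g(6)) = -41
g(f(6)) = -40
Sum = -81

-81


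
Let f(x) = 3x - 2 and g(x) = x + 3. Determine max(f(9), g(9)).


25


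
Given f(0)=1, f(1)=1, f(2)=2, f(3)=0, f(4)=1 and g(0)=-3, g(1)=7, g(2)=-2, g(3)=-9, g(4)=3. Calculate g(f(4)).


f(4) = 1
g(1) = 7

7


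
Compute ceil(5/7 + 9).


10


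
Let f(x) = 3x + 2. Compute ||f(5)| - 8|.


f(5) = 17
|17| = 17
|17 - 8| = 9

9


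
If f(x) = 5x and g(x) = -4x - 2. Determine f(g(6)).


g(6) = -26
f(-26) = -130

-130


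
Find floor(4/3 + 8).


4/3 = 1.3333
1.3333 + 8 = 9.3333
floor(9.3333) = 9

9


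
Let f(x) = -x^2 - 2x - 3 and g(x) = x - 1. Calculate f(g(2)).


g(2) = 1
f(1) = (-1)*(1)^2 - 2*(1) - 3 = -6

-6


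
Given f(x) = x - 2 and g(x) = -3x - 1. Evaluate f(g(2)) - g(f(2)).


f(g(2)) = -9
g(f(2)) = -1
Difference = -8

-8


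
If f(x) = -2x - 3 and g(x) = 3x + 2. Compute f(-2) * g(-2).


f(-2) = 1
g(-2) = -4
Product = -4

-4


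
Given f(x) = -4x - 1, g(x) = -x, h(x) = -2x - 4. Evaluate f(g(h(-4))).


h(-4) = 4
g(4) = -4
f(-4) = 15

15


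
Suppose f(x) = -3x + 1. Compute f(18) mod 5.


2


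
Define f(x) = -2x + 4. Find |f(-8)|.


f(-8) = 20
|20| = 20

20


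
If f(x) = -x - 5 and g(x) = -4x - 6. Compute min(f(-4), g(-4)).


f(-4) = -1
g(-4) = 10
min = -1

-1


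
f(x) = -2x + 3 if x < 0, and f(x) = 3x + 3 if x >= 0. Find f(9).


9 satisfies x >= 0
f(9) = 30

30


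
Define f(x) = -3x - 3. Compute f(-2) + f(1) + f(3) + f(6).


-36


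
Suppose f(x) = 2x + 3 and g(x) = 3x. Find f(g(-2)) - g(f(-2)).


-6


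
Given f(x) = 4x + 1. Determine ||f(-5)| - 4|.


f(-5) = -19
|-19| = 19
|19 - 4| = 15

15


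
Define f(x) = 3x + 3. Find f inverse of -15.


Solve 3x + 3 = -15
x = (-15 - 3) / 3 = -6

-6


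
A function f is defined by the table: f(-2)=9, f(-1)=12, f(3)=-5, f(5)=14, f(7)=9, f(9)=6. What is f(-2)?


Reading from the table at x = -2

9


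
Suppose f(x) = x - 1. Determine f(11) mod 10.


f(11) = 10
10 mod 10 = 0

0


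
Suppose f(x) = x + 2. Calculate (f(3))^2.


f(3) = 5
(5)^2 = 25

25


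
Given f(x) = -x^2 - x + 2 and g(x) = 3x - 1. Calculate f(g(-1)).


g(-1) = -4
f(-4) = (-1)*(-4)^2 - 1*(-4) + 2 = -10

-10


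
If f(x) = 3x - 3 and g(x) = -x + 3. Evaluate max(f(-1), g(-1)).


4


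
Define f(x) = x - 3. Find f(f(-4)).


f(-4) = -7
f(-7) = -10

-10


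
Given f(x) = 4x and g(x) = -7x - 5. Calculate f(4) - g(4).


49


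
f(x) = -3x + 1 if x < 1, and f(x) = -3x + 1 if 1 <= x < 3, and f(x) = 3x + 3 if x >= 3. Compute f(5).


5 satisfies x >= 3
f(5) = 18

18


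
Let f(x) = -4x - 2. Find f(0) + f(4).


-20


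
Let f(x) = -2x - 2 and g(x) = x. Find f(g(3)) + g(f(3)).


f(g(3)) = -8
g(f(3)) = -8
Sum = -16

-16


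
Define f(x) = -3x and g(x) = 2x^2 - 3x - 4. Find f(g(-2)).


g(-2) = 10
f(10) = -30

-30


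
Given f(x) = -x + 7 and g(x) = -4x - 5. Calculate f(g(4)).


28


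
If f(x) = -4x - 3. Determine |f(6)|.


f(6) = -27
|-27| = 27

27


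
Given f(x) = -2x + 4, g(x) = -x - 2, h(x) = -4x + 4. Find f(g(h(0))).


h(0) = 4
g(4) = -6
f(-6) = 16

16


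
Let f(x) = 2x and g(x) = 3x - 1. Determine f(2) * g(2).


20


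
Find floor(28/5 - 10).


-5


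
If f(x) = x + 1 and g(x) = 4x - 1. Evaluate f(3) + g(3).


f(3) = 4
g(3) = 11
Sum = 15

15


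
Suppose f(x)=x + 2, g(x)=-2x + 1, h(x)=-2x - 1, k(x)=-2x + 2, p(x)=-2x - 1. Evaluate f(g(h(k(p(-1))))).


p(-1) = 1
k(1) = 0
h(0) = -1
g(-1) = 3
f(3) = 5

5


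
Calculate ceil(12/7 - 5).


12/7 = 1.7143
1.7143 - 5 = -3.2857
ceil(-3.2857) = -3

-3


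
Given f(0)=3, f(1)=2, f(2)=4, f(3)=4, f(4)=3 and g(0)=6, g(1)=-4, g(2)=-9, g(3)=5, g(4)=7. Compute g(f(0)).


f(0) = 3
g(3) = 5

5


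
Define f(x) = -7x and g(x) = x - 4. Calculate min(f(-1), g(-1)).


f(-1) = 7
g(-1) = -5
min = -5

-5


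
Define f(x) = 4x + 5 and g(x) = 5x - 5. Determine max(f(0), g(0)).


f(0) = 5
g(0) = -5
max = 5

5


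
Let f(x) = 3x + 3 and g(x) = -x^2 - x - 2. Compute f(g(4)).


g(4) = -22
f(-22) = -63

-63


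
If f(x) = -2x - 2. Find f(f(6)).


f(6) = -14
f(-14) = 26

26


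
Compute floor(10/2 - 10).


10/2 = 5
5 - 10 = -5
floor(-5) = -5

-5


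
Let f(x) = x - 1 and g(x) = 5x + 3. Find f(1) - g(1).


f(1) = 0
g(1) = 8
Difference = -8

-8


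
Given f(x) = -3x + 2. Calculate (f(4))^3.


f(4) = -10
(-10)^3 = -1000

-1000


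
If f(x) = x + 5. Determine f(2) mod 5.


2


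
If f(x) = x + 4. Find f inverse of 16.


Solve x + 4 = 16
x = (16 - 4) / 1 = 12

12


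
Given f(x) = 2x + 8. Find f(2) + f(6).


f(2) = 12
f(6) = 20
Sum = 32

32


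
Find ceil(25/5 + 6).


25/5 = 5
5 + 6 = 11
ceil(11) = 11

11


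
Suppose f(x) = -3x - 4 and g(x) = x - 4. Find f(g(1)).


g(1) = -3
f(-3) = 5

5


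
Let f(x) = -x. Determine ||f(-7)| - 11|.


f(-7) = 7
|7| = 7
|7 - 11| = 4

4


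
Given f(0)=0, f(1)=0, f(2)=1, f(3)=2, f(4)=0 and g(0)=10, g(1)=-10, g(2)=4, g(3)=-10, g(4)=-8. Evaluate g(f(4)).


f(4) = 0
g(0) = 10

10


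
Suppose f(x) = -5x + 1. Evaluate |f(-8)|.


f(-8) = 41
|41| = 41

41


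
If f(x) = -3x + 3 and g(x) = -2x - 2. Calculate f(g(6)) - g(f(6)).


f(g(6)) = 45
g(f(6)) = 28
Difference = 17

17


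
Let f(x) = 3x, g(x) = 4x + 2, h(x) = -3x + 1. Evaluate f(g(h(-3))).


h(-3) = 10
g(10) = 42
f(42) = 126

126


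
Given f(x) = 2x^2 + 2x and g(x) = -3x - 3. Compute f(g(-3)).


84


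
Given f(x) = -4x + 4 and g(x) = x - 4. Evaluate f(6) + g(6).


f(6) = -20
g(6) = 2
Sum = -18

-18


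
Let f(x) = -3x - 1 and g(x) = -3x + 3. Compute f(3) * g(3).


f(3) = -10
g(3) = -6
Product = 60

60


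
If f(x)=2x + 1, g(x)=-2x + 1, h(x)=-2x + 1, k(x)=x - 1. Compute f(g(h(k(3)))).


k(3) = 2
h(2) = -3
g(-3) = 7
f(7) = 15

15


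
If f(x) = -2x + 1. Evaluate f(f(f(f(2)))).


27


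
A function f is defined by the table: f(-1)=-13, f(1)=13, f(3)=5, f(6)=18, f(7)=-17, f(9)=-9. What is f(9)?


Reading from the table at x = 9

-9


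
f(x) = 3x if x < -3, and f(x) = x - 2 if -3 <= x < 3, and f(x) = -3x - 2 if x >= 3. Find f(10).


10 satisfies x >= 3
f(10) = -32

-32


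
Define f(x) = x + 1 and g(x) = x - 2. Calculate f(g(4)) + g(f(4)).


f(g(4)) = 3
g(f(4)) = 3
Sum = 6

6


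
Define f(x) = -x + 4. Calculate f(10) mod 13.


f(10) = -6
-6 mod 13 = 7

7


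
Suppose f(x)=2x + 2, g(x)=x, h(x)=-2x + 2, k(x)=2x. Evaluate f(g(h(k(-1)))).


14


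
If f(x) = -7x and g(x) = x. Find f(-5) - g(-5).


f(-5) = 35
g(-5) = -5
Difference = 40

40


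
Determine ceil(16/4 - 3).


16/4 = 4
4 - 3 = 1
ceil(1) = 1

1


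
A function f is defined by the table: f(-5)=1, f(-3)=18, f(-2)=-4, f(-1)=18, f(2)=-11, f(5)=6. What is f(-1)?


Reading from the table at x = -1

18


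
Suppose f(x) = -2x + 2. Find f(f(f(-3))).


f(-3) = 8
f(8) = -14
f(-14) = 30

30


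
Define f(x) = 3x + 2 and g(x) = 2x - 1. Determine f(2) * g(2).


f(2) = 8
g(2) = 3
Product = 24

24


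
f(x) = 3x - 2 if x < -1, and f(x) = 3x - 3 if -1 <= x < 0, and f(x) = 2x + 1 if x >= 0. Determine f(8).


8 satisfies x >= 0
f(8) = 17

17


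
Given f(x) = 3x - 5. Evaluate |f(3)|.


4


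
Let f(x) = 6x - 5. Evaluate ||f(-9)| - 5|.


f(-9) = -59
|-59| = 59
|59 - 5| = 54

54


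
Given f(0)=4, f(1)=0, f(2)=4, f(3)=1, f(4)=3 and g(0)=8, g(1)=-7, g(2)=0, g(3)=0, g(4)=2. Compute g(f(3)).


f(3) = 1
g(1) = -7

-7


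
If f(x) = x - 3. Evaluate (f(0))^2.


f(0) = -3
(-3)^2 = 9

9


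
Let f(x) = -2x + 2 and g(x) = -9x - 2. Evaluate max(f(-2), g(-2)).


f(-2) = 6
g(-2) = 16
max = 16

16


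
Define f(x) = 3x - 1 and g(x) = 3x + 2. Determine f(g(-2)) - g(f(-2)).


6


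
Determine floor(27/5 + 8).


27/5 = 5.4
5.4 + 8 = 13.4
floor(13.4) = 13

13


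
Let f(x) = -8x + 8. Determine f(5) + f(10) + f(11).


f(5) = -32
f(10) = -72
f(11) = -80
Sum = -184

-184


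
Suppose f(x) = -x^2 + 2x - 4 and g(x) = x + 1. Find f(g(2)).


g(2) = 3
f(3) = (-1)*(3)^2 + 2*(3) - 4 = -7

-7


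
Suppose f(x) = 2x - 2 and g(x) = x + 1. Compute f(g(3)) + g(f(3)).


f(g(3)) = 6
g(f(3)) = 5
Sum = 11

11


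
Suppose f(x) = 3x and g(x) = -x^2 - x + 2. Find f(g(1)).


g(1) = 0
f(0) = 0

0


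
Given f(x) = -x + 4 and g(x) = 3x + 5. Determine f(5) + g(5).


f(5) = -1
g(5) = 20
Sum = 19

19


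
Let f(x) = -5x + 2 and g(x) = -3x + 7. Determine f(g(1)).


-18


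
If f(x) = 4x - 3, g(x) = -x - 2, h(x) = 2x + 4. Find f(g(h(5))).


h(5) = 14
g(14) = -16
f(-16) = -67

-67


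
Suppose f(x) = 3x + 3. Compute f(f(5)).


57


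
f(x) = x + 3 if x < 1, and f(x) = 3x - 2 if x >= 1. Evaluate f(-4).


-4 satisfies x < 1
f(-4) = -1

-1


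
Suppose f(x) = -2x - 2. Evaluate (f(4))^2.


f(4) = -10
(-10)^2 = 100

100


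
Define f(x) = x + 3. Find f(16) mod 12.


f(16) = 19
19 mod 12 = 7

7


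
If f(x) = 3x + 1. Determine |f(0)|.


f(0) = 1
|1| = 1

1


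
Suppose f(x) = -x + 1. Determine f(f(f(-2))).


f(-2) = 3
f(3) = -2
f(-2) = 3

3


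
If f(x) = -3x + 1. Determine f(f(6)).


f(6) = -17
f(-17) = 52

52


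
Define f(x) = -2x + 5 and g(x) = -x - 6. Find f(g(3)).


g(3) = -9
f(-9) = 23

23


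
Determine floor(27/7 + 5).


27/7 = 3.8571
3.8571 + 5 = 8.8571
floor(8.8571) = 8

8


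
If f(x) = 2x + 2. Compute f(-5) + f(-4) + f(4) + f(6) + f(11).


f(-5) = -8
f(-4) = -6
f(4) = 10
f(6) = 14
f(11) = 24
Sum = 34

34


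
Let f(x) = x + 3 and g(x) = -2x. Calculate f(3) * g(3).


-36


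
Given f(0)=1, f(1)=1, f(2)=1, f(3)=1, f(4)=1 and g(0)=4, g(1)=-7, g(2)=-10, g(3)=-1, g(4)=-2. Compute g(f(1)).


f(1) = 1
g(1) = -7

-7


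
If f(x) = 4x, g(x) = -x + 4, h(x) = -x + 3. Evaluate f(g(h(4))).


h(4) = -1
g(-1) = 5
f(5) = 20

20


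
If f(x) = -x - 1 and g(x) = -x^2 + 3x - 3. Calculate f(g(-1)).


g(-1) = -7
f(-7) = 6

6


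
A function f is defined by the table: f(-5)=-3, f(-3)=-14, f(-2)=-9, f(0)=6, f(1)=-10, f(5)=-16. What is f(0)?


Reading from the table at x = 0

6


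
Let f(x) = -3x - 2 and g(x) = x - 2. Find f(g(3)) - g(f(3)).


f(g(3)) = -5
g(f(3)) = -13
Difference = 8

8


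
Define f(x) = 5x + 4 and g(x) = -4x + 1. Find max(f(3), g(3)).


19


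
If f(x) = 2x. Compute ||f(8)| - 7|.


f(8) = 16
|16| = 16
|16 - 7| = 9

9


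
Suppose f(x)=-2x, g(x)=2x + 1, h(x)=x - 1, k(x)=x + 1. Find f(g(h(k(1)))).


-6


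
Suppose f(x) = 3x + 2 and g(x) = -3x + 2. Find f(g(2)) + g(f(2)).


f(g(2)) = -10
g(f(2)) = -22
Sum = -32

-32


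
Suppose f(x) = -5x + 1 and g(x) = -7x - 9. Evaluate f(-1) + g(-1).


4


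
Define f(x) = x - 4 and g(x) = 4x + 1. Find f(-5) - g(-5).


f(-5) = -9
g(-5) = -19
Difference = 10

10


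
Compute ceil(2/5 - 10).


2/5 = 0.4
0.4 - 10 = -9.6
ceil(-9.6) = -9

-9


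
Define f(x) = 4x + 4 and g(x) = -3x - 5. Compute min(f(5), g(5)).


f(5) = 24
g(5) = -20
min = -20

-20


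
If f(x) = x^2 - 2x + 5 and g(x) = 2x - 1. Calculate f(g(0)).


g(0) = -1
f(-1) = 1*(-1)^2 - 2*(-1) + 5 = 8

8


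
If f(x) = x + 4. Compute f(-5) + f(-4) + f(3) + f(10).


f(-5) = -1
f(-4) = 0
f(3) = 7
f(10) = 14
Sum = 20

20


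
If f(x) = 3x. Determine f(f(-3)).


f(-3) = -9
f(-9) = -27

-27


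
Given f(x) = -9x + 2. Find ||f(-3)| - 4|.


f(-3) = 29
|29| = 29
|29 - 4| = 25

25


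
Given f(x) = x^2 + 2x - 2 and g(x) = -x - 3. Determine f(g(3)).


g(3) = -6
f(-6) = 1*(-6)^2 + 2*(-6) - 2 = 22

22


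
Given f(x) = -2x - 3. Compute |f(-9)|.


15


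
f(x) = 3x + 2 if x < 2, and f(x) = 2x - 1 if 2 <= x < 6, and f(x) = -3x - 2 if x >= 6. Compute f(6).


-20


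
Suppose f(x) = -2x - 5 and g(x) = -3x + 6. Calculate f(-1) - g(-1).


f(-1) = -3
g(-1) = 9
Difference = -12

-12


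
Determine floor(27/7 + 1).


27/7 = 3.8571
3.8571 + 1 = 4.8571
floor(4.8571) = 4

4


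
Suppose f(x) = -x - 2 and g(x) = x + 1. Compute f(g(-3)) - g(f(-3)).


f(g(-3)) = 0
g(f(-3)) = 2
Difference = -2

-2


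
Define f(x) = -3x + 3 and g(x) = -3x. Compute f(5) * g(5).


f(5) = -12
g(5) = -15
Product = 180

180


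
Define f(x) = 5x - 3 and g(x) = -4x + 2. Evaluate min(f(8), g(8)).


f(8) = 37
g(8) = -30
min = -30

-30


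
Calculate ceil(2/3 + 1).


2/3 = 0.6667
0.6667 + 1 = 1.6667
ceil(1.6667) = 2

2


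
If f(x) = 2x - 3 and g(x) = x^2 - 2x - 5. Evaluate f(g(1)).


-15


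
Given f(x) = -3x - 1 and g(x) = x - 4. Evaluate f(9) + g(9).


f(9) = -28
g(9) = 5
Sum = -23

-23


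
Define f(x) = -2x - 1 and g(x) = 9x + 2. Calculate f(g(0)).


g(0) = 2
f(2) = -5

-5


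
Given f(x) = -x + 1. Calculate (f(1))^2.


f(1) = 0
(0)^2 = 0

0


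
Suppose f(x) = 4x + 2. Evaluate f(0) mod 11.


f(0) = 2
2 mod 11 = 2

2


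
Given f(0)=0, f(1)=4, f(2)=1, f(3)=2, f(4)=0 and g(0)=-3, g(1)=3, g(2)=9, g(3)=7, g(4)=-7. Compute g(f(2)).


f(2) = 1
g(1) = 3

3


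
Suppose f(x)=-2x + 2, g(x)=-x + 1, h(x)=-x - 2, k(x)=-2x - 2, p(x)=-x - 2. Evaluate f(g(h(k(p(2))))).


p(2) = -4
k(-4) = 6
h(6) = -8
g(-8) = 9
f(9) = -16

-16


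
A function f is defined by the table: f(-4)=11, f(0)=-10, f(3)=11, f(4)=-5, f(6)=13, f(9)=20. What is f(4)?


Reading from the table at x = 4

-5


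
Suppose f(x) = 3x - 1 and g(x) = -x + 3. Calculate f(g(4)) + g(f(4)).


f(g(4)) = -4
g(f(4)) = -8
Sum = -12

-12


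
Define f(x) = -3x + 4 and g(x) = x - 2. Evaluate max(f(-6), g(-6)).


f(-6) = 22
g(-6) = -8
max = 22

22


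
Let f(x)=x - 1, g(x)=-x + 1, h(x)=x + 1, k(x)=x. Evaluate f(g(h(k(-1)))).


k(-1) = -1
h(-1) = 0
g(0) = 1
f(1) = 0

0


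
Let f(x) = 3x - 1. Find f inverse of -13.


Solve 3x - 1 = -13
x = (-13 + 1) / 3 = -4

-4


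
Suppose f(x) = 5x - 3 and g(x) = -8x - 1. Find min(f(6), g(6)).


f(6) = 27
g(6) = -49
min = -49

-49


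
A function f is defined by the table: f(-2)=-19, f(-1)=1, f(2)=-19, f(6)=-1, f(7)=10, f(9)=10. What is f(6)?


-1


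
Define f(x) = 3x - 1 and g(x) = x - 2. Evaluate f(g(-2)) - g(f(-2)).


-4


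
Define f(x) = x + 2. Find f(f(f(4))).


f(4) = 6
f(6) = 8
f(8) = 10

10


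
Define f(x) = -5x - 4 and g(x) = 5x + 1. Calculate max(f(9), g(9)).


f(9) = -49
g(9) = 46
max = 46

46


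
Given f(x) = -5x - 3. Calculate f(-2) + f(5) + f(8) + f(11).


f(-2) = 7
f(5) = -28
f(8) = -43
f(11) = -58
Sum = -122

-122


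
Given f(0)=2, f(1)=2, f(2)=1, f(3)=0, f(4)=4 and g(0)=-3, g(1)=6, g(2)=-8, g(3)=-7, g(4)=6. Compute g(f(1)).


f(1) = 2
g(2) = -8

-8


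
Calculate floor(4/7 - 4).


4/7 = 0.5714
0.5714 - 4 = -3.4286
floor(-3.4286) = -4

-4


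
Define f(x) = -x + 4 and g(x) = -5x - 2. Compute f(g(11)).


g(11) = -57
f(-57) = 61

61


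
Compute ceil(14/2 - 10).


14/2 = 7
7 - 10 = -3
ceil(-3) = -3

-3


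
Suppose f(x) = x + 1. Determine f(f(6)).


f(6) = 7
f(7) = 8

8


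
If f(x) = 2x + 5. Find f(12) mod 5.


f(12) = 29
29 mod 5 = 4

4


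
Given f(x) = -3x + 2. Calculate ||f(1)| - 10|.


9


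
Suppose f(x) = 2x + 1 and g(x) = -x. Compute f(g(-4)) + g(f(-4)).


f(g(-4)) = 9
g(f(-4)) = 7
Sum = 16

16


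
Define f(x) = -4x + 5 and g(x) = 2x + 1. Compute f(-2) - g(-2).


f(-2) = 13
g(-2) = -3
Difference = 16

16


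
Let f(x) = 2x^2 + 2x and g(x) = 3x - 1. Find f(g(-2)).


g(-2) = -7
f(-7) = 2*(-7)^2 + 2*(-7) = 84

84


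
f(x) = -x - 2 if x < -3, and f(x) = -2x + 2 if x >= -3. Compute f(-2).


-2 satisfies x >= -3
f(-2) = 6

6


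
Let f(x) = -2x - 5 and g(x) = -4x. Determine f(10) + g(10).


f(10) = -25
g(10) = -40
Sum = -65

-65


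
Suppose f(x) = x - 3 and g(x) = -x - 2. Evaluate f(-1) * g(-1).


f(-1) = -4
g(-1) = -1
Product = 4

4


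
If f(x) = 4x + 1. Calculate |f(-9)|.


f(-9) = -35
|-35| = 35

35


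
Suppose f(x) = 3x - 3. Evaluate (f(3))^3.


216


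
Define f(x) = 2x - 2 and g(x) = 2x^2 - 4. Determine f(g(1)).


g(1) = -2
f(-2) = -6

-6


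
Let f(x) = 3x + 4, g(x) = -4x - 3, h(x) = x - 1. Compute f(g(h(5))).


h(5) = 4
g(4) = -19
f(-19) = -53

-53


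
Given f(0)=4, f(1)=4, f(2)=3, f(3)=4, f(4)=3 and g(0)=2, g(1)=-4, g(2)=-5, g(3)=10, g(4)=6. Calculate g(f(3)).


f(3) = 4
g(4) = 6

6


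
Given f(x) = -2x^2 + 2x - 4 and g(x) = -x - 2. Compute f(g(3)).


g(3) = -5
f(-5) = (-2)*(-5)^2 + 2*(-5) - 4 = -64

-64


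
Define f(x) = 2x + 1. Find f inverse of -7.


Solve 2x + 1 = -7
x = (-7 - 1) / 2 = -4

-4


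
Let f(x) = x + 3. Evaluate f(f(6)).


f(6) = 9
f(9) = 12

12


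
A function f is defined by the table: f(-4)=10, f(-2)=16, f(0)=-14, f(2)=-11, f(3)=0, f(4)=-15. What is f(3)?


Reading from the table at x = 3

0


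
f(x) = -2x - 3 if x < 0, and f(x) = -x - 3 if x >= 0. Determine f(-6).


9


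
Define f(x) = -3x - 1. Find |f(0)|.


f(0) = -1
|-1| = 1

1


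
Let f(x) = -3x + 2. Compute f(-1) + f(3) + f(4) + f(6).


-28


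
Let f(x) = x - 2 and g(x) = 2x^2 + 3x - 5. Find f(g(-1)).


g(-1) = -6
f(-6) = -8

-8


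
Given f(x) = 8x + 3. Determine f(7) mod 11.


f(7) = 59
59 mod 11 = 4

4


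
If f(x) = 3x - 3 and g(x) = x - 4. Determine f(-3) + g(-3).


-19


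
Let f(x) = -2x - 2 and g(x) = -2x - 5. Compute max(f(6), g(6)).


f(6) = -14
g(6) = -17
max = -14

-14


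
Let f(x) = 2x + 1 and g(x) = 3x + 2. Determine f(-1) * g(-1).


f(-1) = -1
g(-1) = -1
Product = 1

1


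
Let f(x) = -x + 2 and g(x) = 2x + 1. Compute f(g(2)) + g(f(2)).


f(g(2)) = -3
g(f(2)) = 1
Sum = -2

-2


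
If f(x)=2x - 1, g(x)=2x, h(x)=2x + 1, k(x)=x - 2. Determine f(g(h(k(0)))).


k(0) = -2
h(-2) = -3
g(-3) = -6
f(-6) = -13

-13


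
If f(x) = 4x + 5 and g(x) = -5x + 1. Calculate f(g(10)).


g(10) = -49
f(-49) = -191

-191


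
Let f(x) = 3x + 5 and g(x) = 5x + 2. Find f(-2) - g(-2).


f(-2) = -1
g(-2) = -8
Difference = 7

7


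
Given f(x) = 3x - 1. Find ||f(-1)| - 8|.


f(-1) = -4
|-4| = 4
|4 - 8| = 4

4


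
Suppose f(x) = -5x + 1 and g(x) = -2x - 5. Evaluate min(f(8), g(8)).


f(8) = -39
g(8) = -21
min = -39

-39


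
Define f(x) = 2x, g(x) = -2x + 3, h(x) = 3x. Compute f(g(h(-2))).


h(-2) = -6
g(-6) = 15
f(15) = 30

30


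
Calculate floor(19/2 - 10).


-1


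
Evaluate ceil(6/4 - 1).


6/4 = 1.5
1.5 - 1 = 0.5
ceil(0.5) = 1

1


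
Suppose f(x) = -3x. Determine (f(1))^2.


f(1) = -3
(-3)^2 = 9

9


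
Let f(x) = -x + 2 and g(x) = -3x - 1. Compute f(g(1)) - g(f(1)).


f(g(1)) = 6
g(f(1)) = -4
Difference = 10

10


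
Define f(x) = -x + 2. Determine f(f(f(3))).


f(3) = -1
f(-1) = 3
f(3) = -1

-1


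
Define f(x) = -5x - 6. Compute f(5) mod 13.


8


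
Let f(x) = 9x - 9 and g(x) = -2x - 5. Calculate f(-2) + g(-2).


f(-2) = -27
g(-2) = -1
Sum = -28

-28


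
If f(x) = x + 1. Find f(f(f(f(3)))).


f(3) = 4
f(4) = 5
f(5) = 6
f(6) = 7

7


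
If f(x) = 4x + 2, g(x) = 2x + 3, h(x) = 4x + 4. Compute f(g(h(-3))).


h(-3) = -8
g(-8) = -13
f(-13) = -50

-50


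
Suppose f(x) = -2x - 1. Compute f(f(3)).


13


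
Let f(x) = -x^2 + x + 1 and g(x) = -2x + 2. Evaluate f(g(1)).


g(1) = 0
f(0) = (-1)*(0)^2 + 1*(0) + 1 = 1

1


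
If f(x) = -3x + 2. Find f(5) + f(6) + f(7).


f(5) = -13
f(6) = -16
f(7) = -19
Sum = -48

-48


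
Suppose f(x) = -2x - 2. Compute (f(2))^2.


36


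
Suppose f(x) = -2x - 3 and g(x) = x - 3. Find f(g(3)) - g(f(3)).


f(g(3)) = -3
g(f(3)) = -12
Difference = 9

9


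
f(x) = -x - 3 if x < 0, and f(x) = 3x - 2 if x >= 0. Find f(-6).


-6 satisfies x < 0
f(-6) = 3

3


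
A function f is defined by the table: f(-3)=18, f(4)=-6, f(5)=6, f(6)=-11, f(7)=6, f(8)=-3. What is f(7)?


Reading from the table at x = 7

6


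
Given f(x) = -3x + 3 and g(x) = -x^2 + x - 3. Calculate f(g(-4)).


g(-4) = -23
f(-23) = 72

72


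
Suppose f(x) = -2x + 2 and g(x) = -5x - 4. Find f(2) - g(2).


f(2) = -2
g(2) = -14
Difference = 12

12


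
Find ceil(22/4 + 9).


22/4 = 5.5
5.5 + 9 = 14.5
ceil(14.5) = 15

15


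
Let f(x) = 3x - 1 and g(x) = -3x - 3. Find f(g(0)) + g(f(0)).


-10


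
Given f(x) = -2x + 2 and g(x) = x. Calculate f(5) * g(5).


f(5) = -8
g(5) = 5
Product = -40

-40


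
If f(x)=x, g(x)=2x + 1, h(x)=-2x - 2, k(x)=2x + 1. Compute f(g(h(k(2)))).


-23


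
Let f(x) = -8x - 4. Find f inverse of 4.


Solve -8x - 4 = 4
x = (4 + 4) / (-8) = -1

-1


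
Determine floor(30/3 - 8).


30/3 = 10
10 - 8 = 2
floor(2) = 2

2


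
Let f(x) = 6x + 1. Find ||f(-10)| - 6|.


f(-10) = -59
|-59| = 59
|59 - 6| = 53

53


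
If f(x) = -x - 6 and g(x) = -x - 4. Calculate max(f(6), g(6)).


f(6) = -12
g(6) = -10
max = -10

-10


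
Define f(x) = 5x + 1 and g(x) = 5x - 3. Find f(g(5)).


g(5) = 22
f(22) = 111

111


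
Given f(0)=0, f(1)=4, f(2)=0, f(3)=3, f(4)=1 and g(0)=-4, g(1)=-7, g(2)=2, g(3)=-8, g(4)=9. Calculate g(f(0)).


f(0) = 0
g(0) = -4

-4
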